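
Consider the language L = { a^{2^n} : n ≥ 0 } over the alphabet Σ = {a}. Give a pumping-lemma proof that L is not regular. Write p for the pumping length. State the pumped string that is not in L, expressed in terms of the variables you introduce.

a^{2^p+k}

Assume L is regular. Let p be the pumping length given by the pumping lemma.
Take w = a^{2^p} ∈ L with |w| = 2^p ≥ p.
Write w = xyz as guaranteed by the lemma, with |xy| ≤ p and y is nonempty.
Then y = a^k for some k with 1 ≤ k ≤ p.
Pump with i = 2: xy^2z = a^{2^p+k}. Since 1 ≤ k ≤ p < 2^p, we have 2^p < 2^p+k < 2^{p+1}, so 2^p+k is not a power of 2. So xy^2z ∉ L.
Contradiction. Therefore L is not regular.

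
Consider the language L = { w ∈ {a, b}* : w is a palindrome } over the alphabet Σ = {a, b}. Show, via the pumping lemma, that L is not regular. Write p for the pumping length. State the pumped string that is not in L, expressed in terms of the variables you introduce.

Assume L is regular. Let p be the pumping length given by the pumping lemma.
Take w = a^p b a^p, a palindrome of length 2p+1 ≥ p.
The pumping lemma gives a decomposition w = xyz where |xy| ≤ p and |y| ≥ 1.
The first p characters of w are a's, so xy (and hence y) consists only of a's. Write y = a^k, 1 ≤ k ≤ p.
Pump with i = 2: xy^2z = a^{p+k} b a^p. Its reverse is a^p b a^{p+k}, which differs from xy^2z since k ≥ 1. So xy^2z is not a palindrome and xy^2z ∉ L.
Contradiction. Therefore L is not regular.

a^{p+k} b a^p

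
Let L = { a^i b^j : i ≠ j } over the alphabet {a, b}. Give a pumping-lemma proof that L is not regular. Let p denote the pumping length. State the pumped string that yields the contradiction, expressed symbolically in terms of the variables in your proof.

a^{p+p!} b^{p+p!}

Assume L is regular. Let p be the pumping length given by the pumping lemma.
Choose w = a^p b^{p+p!}. Since p ≠ p+p!, w ∈ L; and |w| ≥ p.
Write w = xyz as guaranteed by the lemma, with |xy| ≤ p and |y| ≥ 1.
Since the first p symbols of w are all a's and |xy| ≤ p, y lies entirely in the leading a-block: y = a^k for some k with 1 ≤ k ≤ p.
Since 1 ≤ k ≤ p, k divides p!; set t = 1 + p!/k. Then xy^t z has p + (p!/k)·k = p + p! copies of a. Now the a-count equals the b-count, so i ≠ j fails. So xy^t z = a^{p+p!} b^{p+p!} ∉ L.
This contradicts the pumping lemma, so L is not regular.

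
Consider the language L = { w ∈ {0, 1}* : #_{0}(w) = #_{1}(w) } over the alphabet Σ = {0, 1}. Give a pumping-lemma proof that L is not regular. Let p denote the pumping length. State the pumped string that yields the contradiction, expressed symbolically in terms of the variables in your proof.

Toward a contradiction, assume L is regular with pumping length p.
Choose w = 0^p 1^p ∈ L with |w| = 2p ≥ p.
The pumping lemma gives a decomposition w = xyz where |xy| ≤ p and |y| ≥ 1.
Because |xy| ≤ p and w begins with p copies of 0, we have y = 0^k with 1 ≤ k ≤ p.
Pump with i = 2: xy^2z = 0^{p+k} 1^p has p+k occurrences of 0 but only p of 1. Since k ≥ 1 the counts differ, so xy^2z ∉ L.
This is a contradiction; hence L is not regular.

0^{p+k} 1^p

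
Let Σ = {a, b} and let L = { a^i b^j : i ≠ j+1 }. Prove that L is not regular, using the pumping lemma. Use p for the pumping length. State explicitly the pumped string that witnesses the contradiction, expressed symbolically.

Toward a contradiction, assume L is regular with pumping length p.
Choose w = a^p b^{p+p!-1}. Since p ≠ (p+p!-1)+1 = p+p!, w ∈ L; and |w| ≥ p.
Write w = xyz as guaranteed by the lemma, with |xy| ≤ p and |y| ≥ 1.
Since the first p symbols of w are all a's and |xy| ≤ p, y lies entirely in the leading a-block: y = a^k for some k with 1 ≤ k ≤ p.
Since 1 ≤ k ≤ p, k divides p!; set t = 1 + p!/k. Then xy^t z has p + (p!/k)·k = p + p! copies of a. Now the a-count is p+p! and (b-count)+1 = (p+p!-1)+1 = p+p!, so i ≠ j+1 fails. So xy^t z = a^{p+p!} b^{p+p!-1} ∉ L.
This contradicts the pumping lemma, so L is not regular.

a^{p+p!} b^{p+p!-1}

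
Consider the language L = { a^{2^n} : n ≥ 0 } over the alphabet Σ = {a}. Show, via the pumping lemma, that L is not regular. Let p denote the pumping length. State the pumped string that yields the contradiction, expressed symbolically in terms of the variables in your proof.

Toward a contradiction, assume L is regular with pumping length p.
Take w = a^{2^p} ∈ L with |w| = 2^p ≥ p.
The pumping lemma gives a decomposition w = xyz where |xy| ≤ p and |y| > 0.
Then y = a^k for some k with 1 ≤ k ≤ p.
Pump with i = 2: xy^2z = a^{2^p+k}. Since 1 ≤ k ≤ p < 2^p, we have 2^p < 2^p+k < 2^{p+1}, so 2^p+k is not a power of 2. So xy^2z ∉ L.
This is a contradiction; hence L is not regular.

a^{2^p+k}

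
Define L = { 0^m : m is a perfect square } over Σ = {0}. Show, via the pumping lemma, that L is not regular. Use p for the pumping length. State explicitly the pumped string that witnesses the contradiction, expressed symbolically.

0^{p²+k}

Assume L is regular; let p be its pumping constant.
Take w = 0^{p²} ∈ L with |w| = p² ≥ p.
The pumping lemma gives a decomposition w = xyz where |xy| ≤ p and |y| ≥ 1.
Then y = 0^k for some k with 1 ≤ k ≤ p.
Pump with i = 2: xy^2z = 0^{p²+k}. Since 1 ≤ k ≤ p, p² < p²+k ≤ p²+p < (p+1)², so p²+k lies strictly between consecutive squares and is not a perfect square. So xy^2z ∉ L.
This is a contradiction; hence L is not regular.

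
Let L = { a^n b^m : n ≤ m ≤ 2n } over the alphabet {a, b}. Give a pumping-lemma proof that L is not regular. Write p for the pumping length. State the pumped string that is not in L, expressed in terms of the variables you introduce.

Toward a contradiction, assume L is regular with pumping length p.
Take w = a^p b^p ∈ L (since p ≤ p ≤ 2p), with |w| = 2p ≥ p.
The pumping lemma gives a decomposition w = xyz where |xy| ≤ p and |y| ≥ 1.
Since the first p symbols of w are all a's and |xy| ≤ p, y lies entirely in the leading a-block: y = a^k for some k with 1 ≤ k ≤ p.
Pump with i = 2: xy^2z = a^{p+k} b^p. Now n = p+k > p = m, so the condition n ≤ m fails. Thus xy^2z ∉ L.
This is a contradiction; hence L is not regular.

a^{p+k} b^p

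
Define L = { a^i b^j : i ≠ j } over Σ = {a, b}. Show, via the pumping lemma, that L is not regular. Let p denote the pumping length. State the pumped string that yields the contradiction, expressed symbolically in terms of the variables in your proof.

a^{p+p!} b^{p+p!}

Assume L is regular; let p be its pumping constant.
Choose w = a^p b^{p+p!}. Since p ≠ p+p!, w ∈ L; and |w| ≥ p.
By the pumping lemma, w = xyz with |xy| ≤ p and |y| ≥ 1.
The first p characters of w are a's, so xy (and hence y) consists only of a's. Write y = a^k, 1 ≤ k ≤ p.
Since 1 ≤ k ≤ p, k divides p!; set t = 1 + p!/k. Then xy^t z has p + (p!/k)·k = p + p! copies of a. Now the a-count equals the b-count, so i ≠ j fails. So xy^t z = a^{p+p!} b^{p+p!} ∉ L.
This contradicts the pumping lemma, so L is not regular.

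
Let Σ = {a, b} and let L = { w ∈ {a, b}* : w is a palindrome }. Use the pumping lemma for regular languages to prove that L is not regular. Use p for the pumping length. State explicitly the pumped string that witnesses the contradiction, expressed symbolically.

Assume L is regular; let p be its pumping constant.
Take w = a^p b a^p, a palindrome of length 2p+1 ≥ p.
Write w = xyz as guaranteed by the lemma, with |xy| ≤ p and |y| ≥ 1.
Since the first p symbols of w are all a's and |xy| ≤ p, y lies entirely in the leading a-block: y = a^k for some k with 1 ≤ k ≤ p.
Pump with i = 2: xy^2z = a^{p+k} b a^p. Its reverse is a^p b a^{p+k}, which differs from xy^2z since k ≥ 1. So xy^2z is not a palindrome and xy^2z ∉ L.
This is a contradiction; hence L is not regular.

a^{p+k} b a^p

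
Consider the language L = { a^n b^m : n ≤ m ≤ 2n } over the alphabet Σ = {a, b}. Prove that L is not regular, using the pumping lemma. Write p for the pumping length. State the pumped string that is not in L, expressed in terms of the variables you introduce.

Suppose for contradiction that L is regular, and let p be the pumping length.
Take w = a^p b^p ∈ L (since p ≤ p ≤ 2p), with |w| = 2p ≥ p.
By the pumping lemma, w = xyz with |xy| ≤ p and |y| ≥ 1.
Since the first p symbols of w are all a's and |xy| ≤ p, y lies entirely in the leading a-block: y = a^k for some k with 1 ≤ k ≤ p.
Pump with i = 2: xy^2z = a^{p+k} b^p. Now n = p+k > p = m, so the condition n ≤ m fails. Thus xy^2z ∉ L.
This contradicts the pumping lemma, so L is not regular.

a^{p+k} b^p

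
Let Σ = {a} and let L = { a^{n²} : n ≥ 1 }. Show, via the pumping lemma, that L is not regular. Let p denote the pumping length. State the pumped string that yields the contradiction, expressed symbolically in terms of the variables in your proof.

a^{p²+k}

Toward a contradiction, assume L is regular with pumping length p.
Take w = a^{p²} ∈ L with |w| = p² ≥ p.
By the pumping lemma, w = xyz with |xy| ≤ p and y is nonempty.
Then y = a^k for some k with 1 ≤ k ≤ p.
Pump with i = 2: xy^2z = a^{p²+k}. Since 1 ≤ k ≤ p, p² < p²+k ≤ p²+p < (p+1)², so p²+k lies strictly between consecutive squares and is not a perfect square. So xy^2z ∉ L.
This is a contradiction; hence L is not regular.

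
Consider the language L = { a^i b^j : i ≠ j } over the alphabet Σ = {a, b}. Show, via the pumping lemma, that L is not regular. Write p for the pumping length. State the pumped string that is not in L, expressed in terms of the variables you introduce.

Assume L is regular. Let p be the pumping length given by the pumping lemma.
Choose w = a^p b^{p+p!}. Since p ≠ p+p!, w ∈ L; and |w| ≥ p.
Write w = xyz as guaranteed by the lemma, with |xy| ≤ p and y is nonempty.
Since the first p symbols of w are all a's and |xy| ≤ p, y lies entirely in the leading a-block: y = a^k for some k with 1 ≤ k ≤ p.
Since 1 ≤ k ≤ p, k divides p!; set t = 1 + p!/k. Then xy^t z has p + (p!/k)·k = p + p! copies of a. Now the a-count equals the b-count, so i ≠ j fails. So xy^t z = a^{p+p!} b^{p+p!} ∉ L.
This is a contradiction; hence L is not regular.

a^{p+p!} b^{p+p!}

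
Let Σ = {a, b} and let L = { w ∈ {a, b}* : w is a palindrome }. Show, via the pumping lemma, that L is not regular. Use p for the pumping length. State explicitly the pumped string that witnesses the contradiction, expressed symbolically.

Assume L is regular. Let p be the pumping length given by the pumping lemma.
Take w = a^p b a^p, a palindrome of length 2p+1 ≥ p.
By the pumping lemma, w = xyz with |xy| ≤ p and |y| > 0.
Since the first p symbols of w are all a's and |xy| ≤ p, y lies entirely in the leading a-block: y = a^k for some k with 1 ≤ k ≤ p.
Pump with i = 2: xy^2z = a^{p+k} b a^p. Its reverse is a^p b a^{p+k}, which differs from xy^2z since k ≥ 1. So xy^2z is not a palindrome and xy^2z ∉ L.
Contradiction. Therefore L is not regular.

a^{p+k} b a^p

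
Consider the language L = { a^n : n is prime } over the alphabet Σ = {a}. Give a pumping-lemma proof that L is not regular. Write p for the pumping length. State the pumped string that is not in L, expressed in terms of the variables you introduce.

a^{q(1+k)}

Assume L is regular. Let p be the pumping length given by the pumping lemma.
Let q be a prime with q ≥ p+2 (infinitely many primes exist), and take w = a^q ∈ L with |w| = q ≥ p.
The pumping lemma gives a decomposition w = xyz where |xy| ≤ p and y is nonempty.
Then y = a^k for some k with 1 ≤ k ≤ p.
Since 1 ≤ k ≤ p, |xz| = q-k. Pump with i = q+1: |xy^{q+1}z| = (q-k)+(q+1)k = q+qk = q(1+k), which is composite (both factors ≥ 2). So xy^{q+1}z = a^{q(1+k)} ∉ L.
This is a contradiction; hence L is not regular.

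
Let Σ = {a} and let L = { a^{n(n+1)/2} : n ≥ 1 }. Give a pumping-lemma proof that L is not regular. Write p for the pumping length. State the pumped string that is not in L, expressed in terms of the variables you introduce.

Assume L is regular; let p be its pumping constant.
Take w = a^{p(p+1)/2} ∈ L with |w| = p(p+1)/2 ≥ p.
Write w = xyz as guaranteed by the lemma, with |xy| ≤ p and |y| ≥ 1.
Then y = a^k for some k with 1 ≤ k ≤ p.
Pump with i = 2: xy^2z = a^{p(p+1)/2+k}. Since 1 ≤ k ≤ p, p(p+1)/2 < p(p+1)/2+k ≤ p(p+1)/2+p < (p+1)(p+2)/2, so p(p+1)/2+k is strictly between consecutive triangular numbers. So xy^2z ∉ L.
Contradiction. Therefore L is not regular.

a^{p(p+1)/2+k}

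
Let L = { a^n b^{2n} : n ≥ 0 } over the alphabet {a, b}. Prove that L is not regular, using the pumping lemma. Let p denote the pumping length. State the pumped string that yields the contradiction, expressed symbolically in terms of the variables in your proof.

Suppose for contradiction that L is regular, and let p be the pumping length.
Let w = a^p b^{2p} ∈ L; note |w| = 3p ≥ p.
The pumping lemma gives a decomposition w = xyz where |xy| ≤ p and |y| ≥ 1.
Because |xy| ≤ p and w begins with p copies of a, we have y = a^k with 1 ≤ k ≤ p.
Pump with i = 2: xy^2z = a^{p+k} b^{2p}. For this to lie in L we would need 2p = 2(p+k), which forces k = 0. But k ≥ 1, so xy^2z ∉ L.
This is a contradiction; hence L is not regular.

a^{p+k} b^{2p}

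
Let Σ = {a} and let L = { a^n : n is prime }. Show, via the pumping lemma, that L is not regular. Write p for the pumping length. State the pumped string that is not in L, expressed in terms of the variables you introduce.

a^{q(1+k)}

Assume L is regular. Let p be the pumping length given by the pumping lemma.
Let q be a prime with q ≥ p+2 (infinitely many primes exist), and take w = a^q ∈ L with |w| = q ≥ p.
By the pumping lemma, w = xyz with |xy| ≤ p and y is nonempty.
Then y = a^k for some k with 1 ≤ k ≤ p.
Since 1 ≤ k ≤ p, |xz| = q-k. Pump with i = q+1: |xy^{q+1}z| = (q-k)+(q+1)k = q+qk = q(1+k), which is composite (both factors ≥ 2). So xy^{q+1}z = a^{q(1+k)} ∉ L.
Contradiction. Therefore L is not regular.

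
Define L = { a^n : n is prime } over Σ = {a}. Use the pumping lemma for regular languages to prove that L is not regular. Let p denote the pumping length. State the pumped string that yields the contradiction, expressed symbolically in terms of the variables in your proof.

Assume L is regular. Let p be the pumping length given by the pumping lemma.
Let q be a prime with q ≥ p+2 (infinitely many primes exist), and take w = a^q ∈ L with |w| = q ≥ p.
The pumping lemma gives a decomposition w = xyz where |xy| ≤ p and |y| ≥ 1.
Then y = a^k for some k with 1 ≤ k ≤ p.
Since 1 ≤ k ≤ p, |xz| = q-k. Pump with i = q+1: |xy^{q+1}z| = (q-k)+(q+1)k = q+qk = q(1+k), which is composite (both factors ≥ 2). So xy^{q+1}z = a^{q(1+k)} ∉ L.
This is a contradiction; hence L is not regular.

a^{q(1+k)}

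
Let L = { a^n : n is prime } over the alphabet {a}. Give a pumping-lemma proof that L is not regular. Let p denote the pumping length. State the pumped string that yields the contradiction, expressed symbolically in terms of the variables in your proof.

Suppose for contradiction that L is regular, and let p be the pumping length.
Let q be a prime with q ≥ p+2 (infinitely many primes exist), and take w = a^q ∈ L with |w| = q ≥ p.
By the pumping lemma, w = xyz with |xy| ≤ p and |y| ≥ 1.
Then y = a^k for some k with 1 ≤ k ≤ p.
Since 1 ≤ k ≤ p, |xz| = q-k. Pump with i = q+1: |xy^{q+1}z| = (q-k)+(q+1)k = q+qk = q(1+k), which is composite (both factors ≥ 2). So xy^{q+1}z = a^{q(1+k)} ∉ L.
This contradicts the pumping lemma, so L is not regular.

a^{q(1+k)}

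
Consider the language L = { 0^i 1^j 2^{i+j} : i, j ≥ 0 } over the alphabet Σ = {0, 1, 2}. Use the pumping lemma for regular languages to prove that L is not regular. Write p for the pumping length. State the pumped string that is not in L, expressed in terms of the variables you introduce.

0^{p+k} 1^p 2^{2p}

Assume L is regular. Let p be the pumping length given by the pumping lemma.
Take w = 0^p 1^p 2^{2p} ∈ L (with i=j=p, i+j=2p), |w| = 4p ≥ p.
By the pumping lemma, w = xyz with |xy| ≤ p and |y| > 0.
The first p characters of w are 0's, so xy (and hence y) consists only of 0's. Write y = 0^k, 1 ≤ k ≤ p.
Consider xy^2z = 0^{p+k} 1^p 2^{2p}. Now the 0- and 1-counts sum to 2p+k, but the 2-count is 2p ≠ 2p+k. So xy^2z ∉ L.
This is a contradiction; hence L is not regular.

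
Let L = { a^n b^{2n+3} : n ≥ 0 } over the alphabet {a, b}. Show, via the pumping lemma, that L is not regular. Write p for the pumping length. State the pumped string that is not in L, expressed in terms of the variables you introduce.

Assume L is regular. Let p be the pumping length given by the pumping lemma.
Let w = a^p b^{2p+3} ∈ L; note |w| = 3p+3 ≥ p.
By the pumping lemma, w = xyz with |xy| ≤ p and |y| ≥ 1.
Since the first p symbols of w are all a's and |xy| ≤ p, y lies entirely in the leading a-block: y = a^k for some k with 1 ≤ k ≤ p.
Pump with i = 2: xy^2z = a^{p+k} b^{2p+3}. For this to lie in L we would need 2p+3 = 2(p+k)+3, which forces k = 0. But k ≥ 1, so xy^2z ∉ L.
This is a contradiction; hence L is not regular.

a^{p+k} b^{2p+3}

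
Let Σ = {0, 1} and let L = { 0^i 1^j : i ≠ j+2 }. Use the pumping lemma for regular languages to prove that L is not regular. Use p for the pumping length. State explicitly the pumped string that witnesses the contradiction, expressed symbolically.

0^{p+p!} 1^{p+p!-2}

Assume L is regular. Let p be the pumping length given by the pumping lemma.
Choose w = 0^p 1^{p+p!-2}. Since p ≠ (p+p!-2)+2 = p+p!, w ∈ L; and |w| ≥ p.
The pumping lemma gives a decomposition w = xyz where |xy| ≤ p and |y| > 0.
Because |xy| ≤ p and w begins with p copies of 0, we have y = 0^k with 1 ≤ k ≤ p.
Since 1 ≤ k ≤ p, k divides p!; set t = 1 + p!/k. Then xy^t z has p + (p!/k)·k = p + p! copies of 0. Now the 0-count is p+p! and (1-count)+2 = (p+p!-2)+2 = p+p!, so i ≠ j+2 fails. So xy^t z = 0^{p+p!} 1^{p+p!-2} ∉ L.
Contradiction. Therefore L is not regular.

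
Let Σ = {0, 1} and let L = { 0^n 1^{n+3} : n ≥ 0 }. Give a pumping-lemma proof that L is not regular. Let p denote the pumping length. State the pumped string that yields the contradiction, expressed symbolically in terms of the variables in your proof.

Suppose for contradiction that L is regular, and let p be the pumping length.
Take w = 0^p 1^{p+3}. Then w ∈ L and |w| = 2p+3 ≥ p.
Write w = xyz as guaranteed by the lemma, with |xy| ≤ p and y is nonempty.
Because |xy| ≤ p and w begins with p copies of 0, we have y = 0^k with 1 ≤ k ≤ p.
Pump with i = 2: xy^2z = 0^{p+k} 1^{p+3}. For this to lie in L we would need p+3 = (p+k)+3, which forces k = 0. But k ≥ 1, so xy^2z ∉ L.
This contradicts the pumping lemma, so L is not regular.

0^{p+k} 1^{p+3}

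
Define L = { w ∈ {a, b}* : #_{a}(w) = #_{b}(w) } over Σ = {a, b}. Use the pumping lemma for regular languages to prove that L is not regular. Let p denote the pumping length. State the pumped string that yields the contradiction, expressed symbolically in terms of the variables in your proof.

Assume L is regular; let p be its pumping constant.
Choose w = a^p b^p ∈ L with |w| = 2p ≥ p.
Write w = xyz as guaranteed by the lemma, with |xy| ≤ p and y is nonempty.
Since the first p symbols of w are all a's and |xy| ≤ p, y lies entirely in the leading a-block: y = a^k for some k with 1 ≤ k ≤ p.
Pump with i = 2: xy^2z = a^{p+k} b^p has p+k occurrences of a but only p of b. Since k ≥ 1 the counts differ, so xy^2z ∉ L.
This contradicts the pumping lemma, so L is not regular.

a^{p+k} b^p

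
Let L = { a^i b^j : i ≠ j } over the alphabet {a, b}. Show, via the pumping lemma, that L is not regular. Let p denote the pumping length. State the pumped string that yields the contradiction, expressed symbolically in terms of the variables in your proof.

a^{p+p!} b^{p+p!}

Toward a contradiction, assume L is regular with pumping length p.
Choose w = a^p b^{p+p!}. Since p ≠ p+p!, w ∈ L; and |w| ≥ p.
The pumping lemma gives a decomposition w = xyz where |xy| ≤ p and y is nonempty.
The first p characters of w are a's, so xy (and hence y) consists only of a's. Write y = a^k, 1 ≤ k ≤ p.
Since 1 ≤ k ≤ p, k divides p!; set t = 1 + p!/k. Then xy^t z has p + (p!/k)·k = p + p! copies of a. Now the a-count equals the b-count, so i ≠ j fails. So xy^t z = a^{p+p!} b^{p+p!} ∉ L.
Contradiction. Therefore L is not regular.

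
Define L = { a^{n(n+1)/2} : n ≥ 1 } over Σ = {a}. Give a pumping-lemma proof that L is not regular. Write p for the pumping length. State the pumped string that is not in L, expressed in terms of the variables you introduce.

Assume L is regular; let p be its pumping constant.
Take w = a^{p(p+1)/2} ∈ L with |w| = p(p+1)/2 ≥ p.
The pumping lemma gives a decomposition w = xyz where |xy| ≤ p and y is nonempty.
Then y = a^k for some k with 1 ≤ k ≤ p.
Pump with i = 2: xy^2z = a^{p(p+1)/2+k}. Since 1 ≤ k ≤ p, p(p+1)/2 < p(p+1)/2+k ≤ p(p+1)/2+p < (p+1)(p+2)/2, so p(p+1)/2+k is strictly between consecutive triangular numbers. So xy^2z ∉ L.
This is a contradiction; hence L is not regular.

a^{p(p+1)/2+k}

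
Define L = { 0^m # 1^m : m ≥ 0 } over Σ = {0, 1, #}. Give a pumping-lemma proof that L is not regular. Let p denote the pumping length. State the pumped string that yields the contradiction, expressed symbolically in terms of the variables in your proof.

0^{p+k} # 1^p

Toward a contradiction, assume L is regular with pumping length p.
Take w = 0^p # 1^p ∈ L with |w| = 2p+1 ≥ p.
By the pumping lemma, w = xyz with |xy| ≤ p and y is nonempty.
The first p characters of w are 0's, so xy (and hence y) consists only of 0's. Write y = 0^k, 1 ≤ k ≤ p.
Pump with i = 2: xy^2z = 0^{p+k} # 1^p, which would require p+k = p. But k ≥ 1, so xy^2z ∉ L.
This contradicts the pumping lemma, so L is not regular.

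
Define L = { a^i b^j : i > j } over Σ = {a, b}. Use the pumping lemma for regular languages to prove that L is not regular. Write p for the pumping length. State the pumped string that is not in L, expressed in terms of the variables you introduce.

Suppose for contradiction that L is regular, and let p be the pumping length.
Choose w = a^{p+1} b^p ∈ L, with |w| = 2p+1 ≥ p.
By the pumping lemma, w = xyz with |xy| ≤ p and y is nonempty.
Because |xy| ≤ p and w begins with p copies of a, we have y = a^k with 1 ≤ k ≤ p.
Consider xy^0z = xz = a^{p+1-k} b^p. Since k ≥ 1, the a-count p+1-k is at most p, so i > j fails; thus xz ∉ L.
This is a contradiction; hence L is not regular.

a^{p+1-k} b^p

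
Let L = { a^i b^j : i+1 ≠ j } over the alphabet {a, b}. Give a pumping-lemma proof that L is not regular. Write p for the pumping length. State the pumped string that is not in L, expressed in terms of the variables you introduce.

a^{p+p!} b^{p+p!+1}

Toward a contradiction, assume L is regular with pumping length p.
Choose w = a^p b^{p+p!+1}. Since p ≠ (p+p!+1)-1 = p+p!, w ∈ L; and |w| ≥ p.
The pumping lemma gives a decomposition w = xyz where |xy| ≤ p and |y| > 0.
The first p characters of w are a's, so xy (and hence y) consists only of a's. Write y = a^k, 1 ≤ k ≤ p.
Since 1 ≤ k ≤ p, k divides p!; set t = 1 + p!/k. Then xy^t z has p + (p!/k)·k = p + p! copies of a. Now the a-count is p+p! and (b-count)-1 = (p+p!+1)-1 = p+p!, so i+1 ≠ j fails. So xy^t z = a^{p+p!} b^{p+p!+1} ∉ L.
Contradiction. Therefore L is not regular.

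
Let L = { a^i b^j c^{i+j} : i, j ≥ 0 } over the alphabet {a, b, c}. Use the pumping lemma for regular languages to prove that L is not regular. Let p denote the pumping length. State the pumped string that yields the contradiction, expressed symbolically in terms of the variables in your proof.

a^{p+k} b^p c^{2p}

Assume L is regular; let p be its pumping constant.
Take w = a^p b^p c^{2p} ∈ L (with i=j=p, i+j=2p), |w| = 4p ≥ p.
By the pumping lemma, w = xyz with |xy| ≤ p and |y| > 0.
Because |xy| ≤ p and w begins with p copies of a, we have y = a^k with 1 ≤ k ≤ p.
Consider xy^2z = a^{p+k} b^p c^{2p}. Now the a- and b-counts sum to 2p+k, but the c-count is 2p ≠ 2p+k. So xy^2z ∉ L.
This contradicts the pumping lemma, so L is not regular.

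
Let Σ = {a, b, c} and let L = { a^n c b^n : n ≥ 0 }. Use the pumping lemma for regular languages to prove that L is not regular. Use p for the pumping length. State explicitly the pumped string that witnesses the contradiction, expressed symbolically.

a^{p+k} c b^p

Assume L is regular. Let p be the pumping length given by the pumping lemma.
Take w = a^p c b^p ∈ L with |w| = 2p+1 ≥ p.
The pumping lemma gives a decomposition w = xyz where |xy| ≤ p and y is nonempty.
Because |xy| ≤ p and w begins with p copies of a, we have y = a^k with 1 ≤ k ≤ p.
Pump with i = 2: xy^2z = a^{p+k} c b^p, which would require p+k = p. But k ≥ 1, so xy^2z ∉ L.
Contradiction. Therefore L is not regular.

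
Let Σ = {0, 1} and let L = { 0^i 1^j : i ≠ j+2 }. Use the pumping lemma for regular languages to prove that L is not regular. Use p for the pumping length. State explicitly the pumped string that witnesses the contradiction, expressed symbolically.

0^{p+p!} 1^{p+p!-2}

Suppose for contradiction that L is regular, and let p be the pumping length.
Choose w = 0^p 1^{p+p!-2}. Since p ≠ (p+p!-2)+2 = p+p!, w ∈ L; and |w| ≥ p.
Write w = xyz as guaranteed by the lemma, with |xy| ≤ p and |y| > 0.
The first p characters of w are 0's, so xy (and hence y) consists only of 0's. Write y = 0^k, 1 ≤ k ≤ p.
Since 1 ≤ k ≤ p, k divides p!; set t = 1 + p!/k. Then xy^t z has p + (p!/k)·k = p + p! copies of 0. Now the 0-count is p+p! and (1-count)+2 = (p+p!-2)+2 = p+p!, so i ≠ j+2 fails. So xy^t z = 0^{p+p!} 1^{p+p!-2} ∉ L.
This is a contradiction; hence L is not regular.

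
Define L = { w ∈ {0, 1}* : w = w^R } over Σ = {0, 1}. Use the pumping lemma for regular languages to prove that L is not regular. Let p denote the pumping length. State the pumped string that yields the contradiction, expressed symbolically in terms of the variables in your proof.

0^{p+k} 1 0^p

Assume L is regular. Let p be the pumping length given by the pumping lemma.
Take w = 0^p 1 0^p, a palindrome of length 2p+1 ≥ p.
Write w = xyz as guaranteed by the lemma, with |xy| ≤ p and y is nonempty.
The first p characters of w are 0's, so xy (and hence y) consists only of 0's. Write y = 0^k, 1 ≤ k ≤ p.
Pump with i = 2: xy^2z = 0^{p+k} 1 0^p. Its reverse is 0^p 1 0^{p+k}, which differs from xy^2z since k ≥ 1. So xy^2z is not a palindrome and xy^2z ∉ L.
This contradicts the pumping lemma, so L is not regular.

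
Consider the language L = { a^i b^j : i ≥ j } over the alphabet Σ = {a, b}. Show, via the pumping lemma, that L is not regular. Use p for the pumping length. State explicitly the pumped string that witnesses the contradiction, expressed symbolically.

a^{p-k} b^p

Assume L is regular; let p be its pumping constant.
Choose w = a^p b^p ∈ L, with |w| = 2p ≥ p.
Write w = xyz as guaranteed by the lemma, with |xy| ≤ p and y is nonempty.
Because |xy| ≤ p and w begins with p copies of a, we have y = a^k with 1 ≤ k ≤ p.
Consider xy^0z = xz = a^{p-k} b^p. Since k ≥ 1, the a-count p-k is less than p, so i ≥ j fails; thus xz ∉ L.
This is a contradiction; hence L is not regular.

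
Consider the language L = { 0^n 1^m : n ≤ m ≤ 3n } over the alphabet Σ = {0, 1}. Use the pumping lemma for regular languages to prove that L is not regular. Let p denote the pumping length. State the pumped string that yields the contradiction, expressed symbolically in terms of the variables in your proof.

0^{p+k} 1^p

Toward a contradiction, assume L is regular with pumping length p.
Take w = 0^p 1^p ∈ L (since p ≤ p ≤ 3p), with |w| = 2p ≥ p.
The pumping lemma gives a decomposition w = xyz where |xy| ≤ p and |y| ≥ 1.
The first p characters of w are 0's, so xy (and hence y) consists only of 0's. Write y = 0^k, 1 ≤ k ≤ p.
Pump with i = 2: xy^2z = 0^{p+k} 1^p. Now n = p+k > p = m, so the condition n ≤ m fails. Thus xy^2z ∉ L.
Contradiction. Therefore L is not regular.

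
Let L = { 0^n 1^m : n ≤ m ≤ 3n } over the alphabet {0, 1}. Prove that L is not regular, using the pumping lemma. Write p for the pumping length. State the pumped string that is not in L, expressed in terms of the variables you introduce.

Suppose for contradiction that L is regular, and let p be the pumping length.
Take w = 0^p 1^p ∈ L (since p ≤ p ≤ 3p), with |w| = 2p ≥ p.
By the pumping lemma, w = xyz with |xy| ≤ p and y is nonempty.
Since the first p symbols of w are all 0's and |xy| ≤ p, y lies entirely in the leading 0-block: y = 0^k for some k with 1 ≤ k ≤ p.
Pump with i = 2: xy^2z = 0^{p+k} 1^p. Now n = p+k > p = m, so the condition n ≤ m fails. Thus xy^2z ∉ L.
This is a contradiction; hence L is not regular.

0^{p+k} 1^p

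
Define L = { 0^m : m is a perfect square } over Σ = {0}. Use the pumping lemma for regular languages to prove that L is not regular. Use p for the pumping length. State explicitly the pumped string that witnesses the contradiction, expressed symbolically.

0^{p²+k}

Toward a contradiction, assume L is regular with pumping length p.
Take w = 0^{p²} ∈ L with |w| = p² ≥ p.
Write w = xyz as guaranteed by the lemma, with |xy| ≤ p and |y| ≥ 1.
Then y = 0^k for some k with 1 ≤ k ≤ p.
Pump with i = 2: xy^2z = 0^{p²+k}. Since 1 ≤ k ≤ p, p² < p²+k ≤ p²+p < (p+1)², so p²+k lies strictly between consecutive squares and is not a perfect square. So xy^2z ∉ L.
Contradiction. Therefore L is not regular.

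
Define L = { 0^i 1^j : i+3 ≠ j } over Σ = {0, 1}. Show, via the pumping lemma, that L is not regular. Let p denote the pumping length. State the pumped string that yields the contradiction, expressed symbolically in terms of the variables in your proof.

Toward a contradiction, assume L is regular with pumping length p.
Choose w = 0^p 1^{p+p!+3}. Since p ≠ (p+p!+3)-3 = p+p!, w ∈ L; and |w| ≥ p.
By the pumping lemma, w = xyz with |xy| ≤ p and |y| ≥ 1.
The first p characters of w are 0's, so xy (and hence y) consists only of 0's. Write y = 0^k, 1 ≤ k ≤ p.
Since 1 ≤ k ≤ p, k divides p!; set t = 1 + p!/k. Then xy^t z has p + (p!/k)·k = p + p! copies of 0. Now the 0-count is p+p! and (1-count)-3 = (p+p!+3)-3 = p+p!, so i+3 ≠ j fails. So xy^t z = 0^{p+p!} 1^{p+p!+3} ∉ L.
This contradicts the pumping lemma, so L is not regular.

0^{p+p!} 1^{p+p!+3}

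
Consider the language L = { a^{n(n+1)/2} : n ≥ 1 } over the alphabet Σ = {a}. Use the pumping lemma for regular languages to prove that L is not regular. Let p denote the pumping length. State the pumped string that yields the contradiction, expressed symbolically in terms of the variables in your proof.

a^{p(p+1)/2+k}

Suppose for contradiction that L is regular, and let p be the pumping length.
Take w = a^{p(p+1)/2} ∈ L with |w| = p(p+1)/2 ≥ p.
The pumping lemma gives a decomposition w = xyz where |xy| ≤ p and |y| > 0.
Then y = a^k for some k with 1 ≤ k ≤ p.
Pump with i = 2: xy^2z = a^{p(p+1)/2+k}. Since 1 ≤ k ≤ p, p(p+1)/2 < p(p+1)/2+k ≤ p(p+1)/2+p < (p+1)(p+2)/2, so p(p+1)/2+k is strictly between consecutive triangular numbers. So xy^2z ∉ L.
This is a contradiction; hence L is not regular.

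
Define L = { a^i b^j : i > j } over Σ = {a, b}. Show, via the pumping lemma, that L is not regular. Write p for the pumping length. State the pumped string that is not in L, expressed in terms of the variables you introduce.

Assume L is regular; let p be its pumping constant.
Choose w = a^{p+1} b^p ∈ L, with |w| = 2p+1 ≥ p.
By the pumping lemma, w = xyz with |xy| ≤ p and |y| > 0.
The first p characters of w are a's, so xy (and hence y) consists only of a's. Write y = a^k, 1 ≤ k ≤ p.
Consider xy^0z = xz = a^{p+1-k} b^p. Since k ≥ 1, the a-count p+1-k is at most p, so i > j fails; thus xz ∉ L.
This is a contradiction; hence L is not regular.

a^{p+1-k} b^p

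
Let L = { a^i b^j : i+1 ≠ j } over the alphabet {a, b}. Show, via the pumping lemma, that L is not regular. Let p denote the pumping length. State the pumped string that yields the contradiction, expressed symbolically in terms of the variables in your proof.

Assume L is regular; let p be its pumping constant.
Choose w = a^p b^{p+p!+1}. Since p ≠ (p+p!+1)-1 = p+p!, w ∈ L; and |w| ≥ p.
The pumping lemma gives a decomposition w = xyz where |xy| ≤ p and y is nonempty.
The first p characters of w are a's, so xy (and hence y) consists only of a's. Write y = a^k, 1 ≤ k ≤ p.
Since 1 ≤ k ≤ p, k divides p!; set t = 1 + p!/k. Then xy^t z has p + (p!/k)·k = p + p! copies of a. Now the a-count is p+p! and (b-count)-1 = (p+p!+1)-1 = p+p!, so i+1 ≠ j fails. So xy^t z = a^{p+p!} b^{p+p!+1} ∉ L.
Contradiction. Therefore L is not regular.

a^{p+p!} b^{p+p!+1}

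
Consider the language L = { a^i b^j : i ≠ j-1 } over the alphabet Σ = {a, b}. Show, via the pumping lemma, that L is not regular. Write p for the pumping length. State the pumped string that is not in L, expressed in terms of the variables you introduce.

Suppose for contradiction that L is regular, and let p be the pumping length.
Choose w = a^p b^{p+p!+1}. Since p ≠ (p+p!+1)-1 = p+p!, w ∈ L; and |w| ≥ p.
By the pumping lemma, w = xyz with |xy| ≤ p and y is nonempty.
Because |xy| ≤ p and w begins with p copies of a, we have y = a^k with 1 ≤ k ≤ p.
Since 1 ≤ k ≤ p, k divides p!; set t = 1 + p!/k. Then xy^t z has p + (p!/k)·k = p + p! copies of a. Now the a-count is p+p! and (b-count)-1 = (p+p!+1)-1 = p+p!, so i ≠ j-1 fails. So xy^t z = a^{p+p!} b^{p+p!+1} ∉ L.
Contradiction. Therefore L is not regular.

a^{p+p!} b^{p+p!+1}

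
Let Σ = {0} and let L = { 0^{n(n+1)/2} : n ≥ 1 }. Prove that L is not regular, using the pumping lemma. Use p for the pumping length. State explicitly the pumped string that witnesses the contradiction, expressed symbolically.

Toward a contradiction, assume L is regular with pumping length p.
Take w = 0^{p(p+1)/2} ∈ L with |w| = p(p+1)/2 ≥ p.
Write w = xyz as guaranteed by the lemma, with |xy| ≤ p and |y| ≥ 1.
Then y = 0^k for some k with 1 ≤ k ≤ p.
Pump with i = 2: xy^2z = 0^{p(p+1)/2+k}. Since 1 ≤ k ≤ p, p(p+1)/2 < p(p+1)/2+k ≤ p(p+1)/2+p < (p+1)(p+2)/2, so p(p+1)/2+k is strictly between consecutive triangular numbers. So xy^2z ∉ L.
Contradiction. Therefore L is not regular.

0^{p(p+1)/2+k}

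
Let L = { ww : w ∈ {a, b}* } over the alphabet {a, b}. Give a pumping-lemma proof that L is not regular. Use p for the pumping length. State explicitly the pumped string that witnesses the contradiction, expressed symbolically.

Toward a contradiction, assume L is regular with pumping length p.
Take w = a^p b^p a^p b^p = uu where u = a^pb^p; then w ∈ L and |w| = 4p ≥ p.
By the pumping lemma, w = xyz with |xy| ≤ p and |y| ≥ 1.
The first p characters of w are a's, so xy (and hence y) consists only of a's. Write y = a^k, 1 ≤ k ≤ p.
Pump with i = 2: xy^2z = a^{p+k} b^p a^p b^p, of length 4p+k. Suppose this equals vv. The string starts with a and ends with b, so v does too; thus the boundary between the two copies of v is a b→a transition. There is exactly one such transition, at position 2p+k, so |v| = 2p+k and |vv| = 4p+2k ≠ 4p+k since k ≥ 1. So xy^2z ∉ L.
Contradiction. Therefore L is not regular.

a^{p+k} b^p a^p b^p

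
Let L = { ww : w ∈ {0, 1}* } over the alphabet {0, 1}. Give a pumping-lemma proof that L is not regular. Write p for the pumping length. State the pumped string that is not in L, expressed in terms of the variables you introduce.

Suppose for contradiction that L is regular, and let p be the pumping length.
Take w = 0^p 1^p 0^p 1^p = uu where u = 0^p1^p; then w ∈ L and |w| = 4p ≥ p.
The pumping lemma gives a decomposition w = xyz where |xy| ≤ p and y is nonempty.
The first p characters of w are 0's, so xy (and hence y) consists only of 0's. Write y = 0^k, 1 ≤ k ≤ p.
Pump with i = 2: xy^2z = 0^{p+k} 1^p 0^p 1^p, of length 4p+k. Suppose this equals vv. The string starts with 0 and ends with 1, so v does too; thus the boundary between the two copies of v is a 1→0 transition. There is exactly one such transition, at position 2p+k, so |v| = 2p+k and |vv| = 4p+2k ≠ 4p+k since k ≥ 1. So xy^2z ∉ L.
This is a contradiction; hence L is not regular.

0^{p+k} 1^p 0^p 1^p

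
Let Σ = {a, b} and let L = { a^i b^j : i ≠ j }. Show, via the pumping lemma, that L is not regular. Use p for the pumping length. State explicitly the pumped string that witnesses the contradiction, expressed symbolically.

a^{p+p!} b^{p+p!}

Assume L is regular. Let p be the pumping length given by the pumping lemma.
Choose w = a^p b^{p+p!}. Since p ≠ p+p!, w ∈ L; and |w| ≥ p.
By the pumping lemma, w = xyz with |xy| ≤ p and |y| > 0.
Since the first p symbols of w are all a's and |xy| ≤ p, y lies entirely in the leading a-block: y = a^k for some k with 1 ≤ k ≤ p.
Since 1 ≤ k ≤ p, k divides p!; set t = 1 + p!/k. Then xy^t z has p + (p!/k)·k = p + p! copies of a. Now the a-count equals the b-count, so i ≠ j fails. So xy^t z = a^{p+p!} b^{p+p!} ∉ L.
This is a contradiction; hence L is not regular.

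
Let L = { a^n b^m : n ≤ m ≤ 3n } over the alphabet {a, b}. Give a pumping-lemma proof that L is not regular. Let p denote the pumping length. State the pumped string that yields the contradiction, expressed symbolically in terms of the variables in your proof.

a^{p+k} b^p

Suppose for contradiction that L is regular, and let p be the pumping length.
Take w = a^p b^p ∈ L (since p ≤ p ≤ 3p), with |w| = 2p ≥ p.
By the pumping lemma, w = xyz with |xy| ≤ p and |y| > 0.
Since the first p symbols of w are all a's and |xy| ≤ p, y lies entirely in the leading a-block: y = a^k for some k with 1 ≤ k ≤ p.
Pump with i = 2: xy^2z = a^{p+k} b^p. Now n = p+k > p = m, so the condition n ≤ m fails. Thus xy^2z ∉ L.
This is a contradiction; hence L is not regular.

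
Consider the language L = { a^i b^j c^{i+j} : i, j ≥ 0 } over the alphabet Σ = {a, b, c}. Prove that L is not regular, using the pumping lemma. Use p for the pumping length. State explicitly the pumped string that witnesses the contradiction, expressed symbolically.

a^{p+k} b^p c^{2p}

Assume L is regular; let p be its pumping constant.
Take w = a^p b^p c^{2p} ∈ L (with i=j=p, i+j=2p), |w| = 4p ≥ p.
By the pumping lemma, w = xyz with |xy| ≤ p and y is nonempty.
Since the first p symbols of w are all a's and |xy| ≤ p, y lies entirely in the leading a-block: y = a^k for some k with 1 ≤ k ≤ p.
Consider xy^2z = a^{p+k} b^p c^{2p}. Now the a- and b-counts sum to 2p+k, but the c-count is 2p ≠ 2p+k. So xy^2z ∉ L.
Contradiction. Therefore L is not regular.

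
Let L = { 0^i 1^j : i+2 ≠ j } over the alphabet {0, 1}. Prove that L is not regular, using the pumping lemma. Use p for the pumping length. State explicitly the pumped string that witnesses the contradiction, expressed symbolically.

Assume L is regular; let p be its pumping constant.
Choose w = 0^p 1^{p+p!+2}. Since p ≠ (p+p!+2)-2 = p+p!, w ∈ L; and |w| ≥ p.
The pumping lemma gives a decomposition w = xyz where |xy| ≤ p and |y| > 0.
Since the first p symbols of w are all 0's and |xy| ≤ p, y lies entirely in the leading 0-block: y = 0^k for some k with 1 ≤ k ≤ p.
Since 1 ≤ k ≤ p, k divides p!; set t = 1 + p!/k. Then xy^t z has p + (p!/k)·k = p + p! copies of 0. Now the 0-count is p+p! and (1-count)-2 = (p+p!+2)-2 = p+p!, so i+2 ≠ j fails. So xy^t z = 0^{p+p!} 1^{p+p!+2} ∉ L.
This contradicts the pumping lemma, so L is not regular.

0^{p+p!} 1^{p+p!+2}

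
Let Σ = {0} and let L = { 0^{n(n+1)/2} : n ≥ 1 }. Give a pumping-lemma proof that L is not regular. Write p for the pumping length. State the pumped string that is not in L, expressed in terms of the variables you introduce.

Suppose for contradiction that L is regular, and let p be the pumping length.
Take w = 0^{p(p+1)/2} ∈ L with |w| = p(p+1)/2 ≥ p.
By the pumping lemma, w = xyz with |xy| ≤ p and y is nonempty.
Then y = 0^k for some k with 1 ≤ k ≤ p.
Pump with i = 2: xy^2z = 0^{p(p+1)/2+k}. Since 1 ≤ k ≤ p, p(p+1)/2 < p(p+1)/2+k ≤ p(p+1)/2+p < (p+1)(p+2)/2, so p(p+1)/2+k is strictly between consecutive triangular numbers. So xy^2z ∉ L.
This contradicts the pumping lemma, so L is not regular.

0^{p(p+1)/2+k}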